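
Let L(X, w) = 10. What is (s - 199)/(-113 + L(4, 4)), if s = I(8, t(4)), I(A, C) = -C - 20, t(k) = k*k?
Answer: 235/103 ≈ 2.2816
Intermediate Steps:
t(k) = k**2
I(A, C) = -20 - C
s = -36 (s = -20 - 1*4**2 = -20 - 1*16 = -20 - 16 = -36)
(s - 199)/(-113 + L(4, 4)) = (-36 - 199)/(-113 + 10) = -235/(-103) = -235*(-1/103) = 235/103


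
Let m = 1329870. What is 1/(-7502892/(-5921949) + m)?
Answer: 1973983/2625143273174 ≈ 7.5195e-7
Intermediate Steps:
1/(-7502892/(-5921949) + m) = 1/(-7502892/(-5921949) + 1329870) = 1/(-7502892*(-1/5921949) + 1329870) = 1/(2500964/1973983 + 1329870) = 1/(2625143273174/1973983) = 1973983/2625143273174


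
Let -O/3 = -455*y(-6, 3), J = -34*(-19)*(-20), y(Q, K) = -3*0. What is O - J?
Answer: 12920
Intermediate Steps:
y(Q, K) = 0
J = -12920 (J = 646*(-20) = -12920)
O = 0 (O = -(-1365)*0 = -3*0 = 0)
O - J = 0 - 1*(-12920) = 0 + 12920 = 12920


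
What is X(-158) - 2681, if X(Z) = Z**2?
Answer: 22283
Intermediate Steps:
X(-158) - 2681 = (-158)**2 - 2681 = 24964 - 2681 = 22283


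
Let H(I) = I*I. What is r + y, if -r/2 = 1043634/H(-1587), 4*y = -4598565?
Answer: -3860603867519/3358092 ≈ -1.1496e+6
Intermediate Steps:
y = -4598565/4 (y = (¼)*(-4598565) = -4598565/4 ≈ -1.1496e+6)
H(I) = I²
r = -695756/839523 (r = -2087268/((-1587)²) = -2087268/2518569 = -2*347878/839523 = -695756/839523 ≈ -0.82875)
r + y = -695756/839523 - 4598565/4 = -3860603867519/3358092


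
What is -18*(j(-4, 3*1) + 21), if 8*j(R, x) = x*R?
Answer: -351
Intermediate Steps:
j(R, x) = R*x/8 (j(R, x) = (x*R)/8 = (R*x)/8 = R*x/8)
-18*(j(-4, 3*1) + 21) = -18*((⅛)*(-4)*(3*1) + 21) = -18*((⅛)*(-4)*3 + 21) = -18*(-3/2 + 21) = -18*39/2 = -351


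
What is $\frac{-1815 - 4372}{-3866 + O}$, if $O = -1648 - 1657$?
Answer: $\frac{6187}{7171} \approx 0.86278$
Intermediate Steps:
$O = -3305$
$\frac{-1815 - 4372}{-3866 + O} = \frac{-1815 - 4372}{-3866 - 3305} = - \frac{6187}{-7171} = \left(-6187\right) \left(- \frac{1}{7171}\right) = \frac{6187}{7171}$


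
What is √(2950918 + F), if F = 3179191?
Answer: √6130109 ≈ 2475.9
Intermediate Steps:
√(2950918 + F) = √(2950918 + 3179191) = √6130109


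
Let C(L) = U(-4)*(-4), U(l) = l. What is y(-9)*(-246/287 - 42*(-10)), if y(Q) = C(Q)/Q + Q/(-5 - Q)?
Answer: -23635/14 ≈ -1688.2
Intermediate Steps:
C(L) = 16 (C(L) = -4*(-4) = 16)
y(Q) = 16/Q + Q/(-5 - Q)
y(-9)*(-246/287 - 42*(-10)) = ((80 - 1*(-9)² + 16*(-9))/((-9)*(5 - 9)))*(-246/287 - 42*(-10)) = (-⅑*(80 - 1*81 - 144)/(-4))*(-246*1/287 + 420) = (-⅑*(-¼)*(80 - 81 - 144))*(-6/7 + 420) = -⅑*(-¼)*(-145)*(2934/7) = -145/36*2934/7 = -23635/14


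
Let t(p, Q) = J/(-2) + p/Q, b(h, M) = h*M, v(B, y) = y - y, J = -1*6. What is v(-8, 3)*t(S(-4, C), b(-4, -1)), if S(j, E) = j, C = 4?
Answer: 0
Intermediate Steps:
J = -6
v(B, y) = 0
b(h, M) = M*h
t(p, Q) = 3 + p/Q (t(p, Q) = -6/(-2) + p/Q = -6*(-1/2) + p/Q = 3 + p/Q)
v(-8, 3)*t(S(-4, C), b(-4, -1)) = 0*(3 - 4/((-1*(-4)))) = 0*(3 - 4/4) = 0*(3 - 4*1/4) = 0*(3 - 1) = 0*2 = 0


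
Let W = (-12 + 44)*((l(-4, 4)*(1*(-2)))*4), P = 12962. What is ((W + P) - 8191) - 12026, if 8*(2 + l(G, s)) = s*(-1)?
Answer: -6615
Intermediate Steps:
l(G, s) = -2 - s/8 (l(G, s) = -2 + (s*(-1))/8 = -2 + (-s)/8 = -2 - s/8)
W = 640 (W = (-12 + 44)*(((-2 - 1/8*4)*(1*(-2)))*4) = 32*(((-2 - 1/2)*(-2))*4) = 32*(-5/2*(-2)*4) = 32*(5*4) = 32*20 = 640)
((W + P) - 8191) - 12026 = ((640 + 12962) - 8191) - 12026 = (13602 - 8191) - 12026 = 5411 - 12026 = -6615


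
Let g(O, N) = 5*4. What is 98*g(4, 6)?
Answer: 1960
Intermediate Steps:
g(O, N) = 20
98*g(4, 6) = 98*20 = 1960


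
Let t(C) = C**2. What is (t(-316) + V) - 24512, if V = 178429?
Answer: 253773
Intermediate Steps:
(t(-316) + V) - 24512 = ((-316)**2 + 178429) - 24512 = (99856 + 178429) - 24512 = 278285 - 24512 = 253773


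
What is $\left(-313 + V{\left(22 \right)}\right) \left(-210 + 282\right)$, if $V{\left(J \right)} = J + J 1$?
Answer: $-19368$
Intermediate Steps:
$V{\left(J \right)} = 2 J$ ($V{\left(J \right)} = J + J = 2 J$)
$\left(-313 + V{\left(22 \right)}\right) \left(-210 + 282\right) = \left(-313 + 2 \cdot 22\right) \left(-210 + 282\right) = \left(-313 + 44\right) 72 = \left(-269\right) 72 = -19368$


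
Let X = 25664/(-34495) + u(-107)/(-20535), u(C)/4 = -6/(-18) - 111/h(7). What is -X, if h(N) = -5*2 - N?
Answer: 5385163048/7225219215 ≈ 0.74533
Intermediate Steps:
h(N) = -10 - N
u(C) = 1400/51 (u(C) = 4*(-6/(-18) - 111/(-10 - 1*7)) = 4*(-6*(-1/18) - 111/(-10 - 7)) = 4*(1/3 - 111/(-17)) = 4*(1/3 - 111*(-1/17)) = 4*(1/3 + 111/17) = 4*(350/51) = 1400/51)
X = -5385163048/7225219215 (X = 25664/(-34495) + (1400/51)/(-20535) = 25664*(-1/34495) + (1400/51)*(-1/20535) = -25664/34495 - 280/209457 = -5385163048/7225219215 ≈ -0.74533)
-X = -1*(-5385163048/7225219215) = 5385163048/7225219215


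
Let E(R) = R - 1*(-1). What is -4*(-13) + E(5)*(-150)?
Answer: -848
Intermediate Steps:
E(R) = 1 + R (E(R) = R + 1 = 1 + R)
-4*(-13) + E(5)*(-150) = -4*(-13) + (1 + 5)*(-150) = 52 + 6*(-150) = 52 - 900 = -848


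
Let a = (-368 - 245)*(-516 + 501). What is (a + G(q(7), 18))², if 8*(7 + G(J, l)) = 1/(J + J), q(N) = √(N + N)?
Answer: (2058112 + √14)²/50176 ≈ 8.4420e+7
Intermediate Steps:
q(N) = √2*√N (q(N) = √(2*N) = √2*√N)
G(J, l) = -7 + 1/(16*J) (G(J, l) = -7 + 1/(8*(J + J)) = -7 + 1/(8*((2*J))) = -7 + (1/(2*J))/8 = -7 + 1/(16*J))
a = 9195 (a = -613*(-15) = 9195)
(a + G(q(7), 18))² = (9195 + (-7 + 1/(16*((√2*√7)))))² = (9195 + (-7 + 1/(16*(√14))))² = (9195 + (-7 + (√14/14)/16))² = (9195 + (-7 + √14/224))² = (9188 + √14/224)²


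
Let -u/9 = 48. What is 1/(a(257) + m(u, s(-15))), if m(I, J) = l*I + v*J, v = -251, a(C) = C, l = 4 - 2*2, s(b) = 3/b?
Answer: 5/1536 ≈ 0.0032552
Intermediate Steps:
l = 0 (l = 4 - 4 = 0)
u = -432 (u = -9*48 = -432)
m(I, J) = -251*J (m(I, J) = 0*I - 251*J = 0 - 251*J = -251*J)
1/(a(257) + m(u, s(-15))) = 1/(257 - 753/(-15)) = 1/(257 - 753*(-1)/15) = 1/(257 - 251*(-⅕)) = 1/(257 + 251/5) = 1/(1536/5) = 5/1536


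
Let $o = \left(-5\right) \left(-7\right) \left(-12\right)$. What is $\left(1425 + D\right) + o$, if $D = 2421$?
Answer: $3426$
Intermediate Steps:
$o = -420$ ($o = 35 \left(-12\right) = -420$)
$\left(1425 + D\right) + o = \left(1425 + 2421\right) - 420 = 3846 - 420 = 3426$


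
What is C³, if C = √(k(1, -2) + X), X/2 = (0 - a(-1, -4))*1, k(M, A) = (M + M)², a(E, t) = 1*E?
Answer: 6*√6 ≈ 14.697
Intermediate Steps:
a(E, t) = E
k(M, A) = 4*M² (k(M, A) = (2*M)² = 4*M²)
X = 2 (X = 2*((0 - 1*(-1))*1) = 2*((0 + 1)*1) = 2*(1*1) = 2*1 = 2)
C = √6 (C = √(4*1² + 2) = √(4*1 + 2) = √(4 + 2) = √6 ≈ 2.4495)
C³ = (√6)³ = 6*√6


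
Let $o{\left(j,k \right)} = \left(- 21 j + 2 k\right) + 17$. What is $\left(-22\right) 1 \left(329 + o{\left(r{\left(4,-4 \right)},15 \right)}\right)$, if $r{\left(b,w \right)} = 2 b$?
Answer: $-4576$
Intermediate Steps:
$o{\left(j,k \right)} = 17 - 21 j + 2 k$
$\left(-22\right) 1 \left(329 + o{\left(r{\left(4,-4 \right)},15 \right)}\right) = \left(-22\right) 1 \left(329 + \left(17 - 21 \cdot 2 \cdot 4 + 2 \cdot 15\right)\right) = - 22 \left(329 + \left(17 - 168 + 30\right)\right) = - 22 \left(329 - 121\right) = \left(-22\right) 208 = -4576$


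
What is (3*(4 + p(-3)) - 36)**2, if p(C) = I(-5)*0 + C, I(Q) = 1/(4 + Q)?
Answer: 1089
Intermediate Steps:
p(C) = C (p(C) = 0/(4 - 5) + C = 0/(-1) + C = -1*0 + C = 0 + C = C)
(3*(4 + p(-3)) - 36)**2 = (3*(4 - 3) - 36)**2 = (3*1 - 36)**2 = (3 - 36)**2 = (-33)**2 = 1089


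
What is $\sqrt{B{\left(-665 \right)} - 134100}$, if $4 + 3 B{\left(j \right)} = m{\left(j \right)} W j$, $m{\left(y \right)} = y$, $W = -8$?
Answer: $2 i \sqrt{328342} \approx 1146.0 i$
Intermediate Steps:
$B{\left(j \right)} = - \frac{4}{3} - \frac{8 j^{2}}{3}$ ($B{\left(j \right)} = - \frac{4}{3} + \frac{j \left(-8\right) j}{3} = - \frac{4}{3} + \frac{- 8 j j}{3} = - \frac{4}{3} + \frac{\left(-8\right) j^{2}}{3} = - \frac{4}{3} - \frac{8 j^{2}}{3}$)
$\sqrt{B{\left(-665 \right)} - 134100} = \sqrt{\left(- \frac{4}{3} - \frac{8 \left(-665\right)^{2}}{3}\right) - 134100} = \sqrt{\left(- \frac{4}{3} - \frac{3537800}{3}\right) - 134100} = \sqrt{-1179268 - 134100} = \sqrt{-1313368} = 2 i \sqrt{328342}$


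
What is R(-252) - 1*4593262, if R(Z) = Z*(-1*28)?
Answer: -4586206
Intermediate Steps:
R(Z) = -28*Z (R(Z) = Z*(-28) = -28*Z)
R(-252) - 1*4593262 = -28*(-252) - 1*4593262 = 7056 - 4593262 = -4586206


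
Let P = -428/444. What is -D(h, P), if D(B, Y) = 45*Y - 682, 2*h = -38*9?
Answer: 26839/37 ≈ 725.38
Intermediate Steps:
h = -171 (h = (-38*9)/2 = (½)*(-342) = -171)
P = -107/111 (P = -428*1/444 = -107/111 ≈ -0.96396)
D(B, Y) = -682 + 45*Y
-D(h, P) = -(-682 + 45*(-107/111)) = -(-682 - 1605/37) = -1*(-26839/37) = 26839/37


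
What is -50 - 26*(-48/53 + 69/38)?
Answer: -74179/1007 ≈ -73.663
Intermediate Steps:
-50 - 26*(-48/53 + 69/38) = -50 - 26*1833/2014 = -50 - 23829/1007 = -74179/1007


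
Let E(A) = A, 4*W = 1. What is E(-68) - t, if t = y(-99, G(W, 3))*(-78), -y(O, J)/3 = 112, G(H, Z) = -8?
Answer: -26276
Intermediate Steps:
W = ¼ (W = (¼)*1 = ¼ ≈ 0.25000)
y(O, J) = -336 (y(O, J) = -3*112 = -336)
t = 26208 (t = -336*(-78) = 26208)
E(-68) - t = -68 - 1*26208 = -68 - 26208 = -26276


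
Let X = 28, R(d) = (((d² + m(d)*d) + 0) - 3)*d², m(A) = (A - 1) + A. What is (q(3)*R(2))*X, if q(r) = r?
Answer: 2352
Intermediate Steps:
m(A) = -1 + 2*A (m(A) = (-1 + A) + A = -1 + 2*A)
R(d) = d²*(-3 + d² + d*(-1 + 2*d)) (R(d) = (((d² + (-1 + 2*d)*d) + 0) - 3)*d² = (((d² + d*(-1 + 2*d)) + 0) - 3)*d² = ((d² + d*(-1 + 2*d)) - 3)*d² = (-3 + d² + d*(-1 + 2*d))*d² = d²*(-3 + d² + d*(-1 + 2*d)))
(q(3)*R(2))*X = (3*(2²*(-3 - 1*2 + 3*2²)))*28 = (3*(4*(-3 - 2 + 3*4)))*28 = (3*(4*(-3 - 2 + 12)))*28 = (3*(4*7))*28 = (3*28)*28 = 84*28 = 2352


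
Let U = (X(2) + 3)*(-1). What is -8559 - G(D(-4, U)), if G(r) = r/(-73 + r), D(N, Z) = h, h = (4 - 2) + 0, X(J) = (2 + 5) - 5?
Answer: -607687/71 ≈ -8559.0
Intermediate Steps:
X(J) = 2 (X(J) = 7 - 5 = 2)
U = -5 (U = (2 + 3)*(-1) = 5*(-1) = -5)
h = 2 (h = 2 + 0 = 2)
D(N, Z) = 2
-8559 - G(D(-4, U)) = -8559 - 2/(-73 + 2) = -8559 - 2/(-71) = -8559 - 2*(-1)/71 = -8559 - 1*(-2/71) = -8559 + 2/71 = -607687/71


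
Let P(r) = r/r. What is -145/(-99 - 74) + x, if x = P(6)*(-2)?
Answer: -201/173 ≈ -1.1618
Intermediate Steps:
P(r) = 1
x = -2 (x = 1*(-2) = -2)
-145/(-99 - 74) + x = -145/(-99 - 74) - 2 = -145/(-173) - 2 = -145*(-1/173) - 2 = 145/173 - 2 = -201/173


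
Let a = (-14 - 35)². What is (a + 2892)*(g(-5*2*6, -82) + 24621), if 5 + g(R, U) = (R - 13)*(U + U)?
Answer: 193660284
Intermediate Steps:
a = 2401 (a = (-49)² = 2401)
g(R, U) = -5 + 2*U*(-13 + R) (g(R, U) = -5 + (R - 13)*(U + U) = -5 + (-13 + R)*(2*U) = -5 + 2*U*(-13 + R))
(a + 2892)*(g(-5*2*6, -82) + 24621) = (2401 + 2892)*((-5 - 26*(-82) + 2*(-5*2*6)*(-82)) + 24621) = 5293*((-5 + 2132 + 2*(-10*6)*(-82)) + 24621) = 5293*((-5 + 2132 + 2*(-60)*(-82)) + 24621) = 5293*((-5 + 2132 + 9840) + 24621) = 5293*(11967 + 24621) = 5293*36588 = 193660284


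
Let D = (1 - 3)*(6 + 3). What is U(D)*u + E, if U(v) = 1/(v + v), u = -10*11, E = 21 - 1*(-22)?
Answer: 829/18 ≈ 46.056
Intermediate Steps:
D = -18 (D = -2*9 = -18)
E = 43 (E = 21 + 22 = 43)
u = -110
U(v) = 1/(2*v)
U(D)*u + E = ((½)/(-18))*(-110) + 43 = ((½)*(-1/18))*(-110) + 43 = -1/36*(-110) + 43 = 55/18 + 43 = 829/18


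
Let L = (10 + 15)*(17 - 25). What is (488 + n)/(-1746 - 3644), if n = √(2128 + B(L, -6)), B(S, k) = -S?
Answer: -244/2695 - √582/2695 ≈ -0.099490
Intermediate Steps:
L = -200 (L = 25*(-8) = -200)
n = 2*√582 (n = √(2128 - 1*(-200)) = √(2128 + 200) = √2328 = 2*√582 ≈ 48.249)
(488 + n)/(-1746 - 3644) = (488 + 2*√582)/(-1746 - 3644) = (488 + 2*√582)/(-5390) = (488 + 2*√582)*(-1/5390) = -244/2695 - √582/2695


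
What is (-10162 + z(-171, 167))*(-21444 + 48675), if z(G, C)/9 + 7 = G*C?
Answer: -7277157978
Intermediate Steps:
z(G, C) = -63 + 9*C*G (z(G, C) = -63 + 9*(G*C) = -63 + 9*(C*G) = -63 + 9*C*G)
(-10162 + z(-171, 167))*(-21444 + 48675) = (-10162 + (-63 + 9*167*(-171)))*(-21444 + 48675) = (-10162 + (-63 - 257013))*27231 = (-10162 - 257076)*27231 = -267238*27231 = -7277157978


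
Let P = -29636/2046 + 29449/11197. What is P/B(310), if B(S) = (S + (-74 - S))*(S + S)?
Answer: 4380349/16952705880 ≈ 0.00025839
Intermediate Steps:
P = -4380349/369501 (P = -29636*1/2046 + 29449*(1/11197) = -478/33 + 29449/11197 = -4380349/369501 ≈ -11.855)
B(S) = -148*S
P/B(310) = -4380349/(369501*((-148*310))) = -4380349/369501/(-45880) = -4380349/369501*(-1/45880) = 4380349/16952705880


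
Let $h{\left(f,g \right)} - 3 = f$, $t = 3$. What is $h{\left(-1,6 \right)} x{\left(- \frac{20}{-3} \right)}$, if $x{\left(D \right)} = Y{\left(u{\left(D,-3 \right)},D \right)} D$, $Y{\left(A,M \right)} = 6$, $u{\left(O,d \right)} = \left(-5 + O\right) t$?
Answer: $80$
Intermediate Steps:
$h{\left(f,g \right)} = 3 + f$
$u{\left(O,d \right)} = -15 + 3 O$ ($u{\left(O,d \right)} = \left(-5 + O\right) 3 = -15 + 3 O$)
$x{\left(D \right)} = 6 D$
$h{\left(-1,6 \right)} x{\left(- \frac{20}{-3} \right)} = \left(3 - 1\right) 6 \left(- \frac{20}{-3}\right) = 2 \cdot 6 \left(\left(-20\right) \left(- \frac{1}{3}\right)\right) = 2 \cdot 6 \cdot \frac{20}{3} = 2 \cdot 40 = 80$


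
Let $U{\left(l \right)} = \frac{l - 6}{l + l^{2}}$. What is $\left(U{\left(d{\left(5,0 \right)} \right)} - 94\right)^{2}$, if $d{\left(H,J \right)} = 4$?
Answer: $\frac{885481}{100} \approx 8854.8$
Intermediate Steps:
$U{\left(l \right)} = \frac{-6 + l}{l + l^{2}}$
$\left(U{\left(d{\left(5,0 \right)} \right)} - 94\right)^{2} = \left(\frac{-6 + 4}{4 \left(1 + 4\right)} - 94\right)^{2} = \left(\frac{1}{4} \cdot \frac{1}{5} \left(-2\right) - 94\right)^{2} = \left(- \frac{1}{10} - 94\right)^{2} = \left(- \frac{941}{10}\right)^{2} = \frac{885481}{100}$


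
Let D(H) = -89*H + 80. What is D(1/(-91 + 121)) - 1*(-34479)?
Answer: 1036681/30 ≈ 34556.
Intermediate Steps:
D(H) = 80 - 89*H
D(1/(-91 + 121)) - 1*(-34479) = (80 - 89/(-91 + 121)) - 1*(-34479) = (80 - 89/30) + 34479 = 2311/30 + 34479 = 1036681/30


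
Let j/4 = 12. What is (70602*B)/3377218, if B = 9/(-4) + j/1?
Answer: 6460083/6754436 ≈ 0.95642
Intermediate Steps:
j = 48 (j = 4*12 = 48)
B = 183/4 (B = 9/(-4) + 48/1 = 9*(-¼) + 48*1 = -9/4 + 48 = 183/4 ≈ 45.750)
(70602*B)/3377218 = (70602*(183/4))/3377218 = (6460083/2)*(1/3377218) = 6460083/6754436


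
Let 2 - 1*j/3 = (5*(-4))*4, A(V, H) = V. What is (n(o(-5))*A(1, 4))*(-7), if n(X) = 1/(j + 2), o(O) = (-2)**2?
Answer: -7/248 ≈ -0.028226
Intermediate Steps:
j = 246 (j = 6 - 3*5*(-4)*4 = 6 - (-60)*4 = 6 - 3*(-80) = 6 + 240 = 246)
o(O) = 4
n(X) = 1/248 (n(X) = 1/(246 + 2) = 1/248)
(n(o(-5))*A(1, 4))*(-7) = ((1/248)*1)*(-7) = (1/248)*(-7) = -7/248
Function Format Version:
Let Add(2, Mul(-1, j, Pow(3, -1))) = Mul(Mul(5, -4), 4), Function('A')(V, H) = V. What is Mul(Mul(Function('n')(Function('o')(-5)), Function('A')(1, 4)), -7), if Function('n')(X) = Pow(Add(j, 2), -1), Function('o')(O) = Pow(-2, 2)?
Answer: Rational(-7, 248) ≈ -0.028226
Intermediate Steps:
j = 246 (j = Add(6, Mul(-3, Mul(Mul(5, -4), 4))) = Add(6, Mul(-3, Mul(-20, 4))) = Add(6, Mul(-3, -80)) = Add(6, 240) = 246)
Function('o')(O) = 4
Function('n')(X) = Rational(1, 248) (Function('n')(X) = Pow(Add(246, 2), -1) = Pow(248, -1) = Rational(1, 248))
Mul(Mul(Function('n')(Function('o')(-5)), Function('A')(1, 4)), -7) = Mul(Mul(Rational(1, 248), 1), -7) = Mul(Rational(1, 248), -7) = Rational(-7, 248)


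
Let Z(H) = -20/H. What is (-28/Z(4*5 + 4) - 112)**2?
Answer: 153664/25 ≈ 6146.6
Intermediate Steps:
(-28/Z(4*5 + 4) - 112)**2 = (-28/((-20/(4*5 + 4))) - 112)**2 = (-28/((-20/(20 + 4))) - 112)**2 = (-28/((-20/24)) - 112)**2 = (-28/((-20*1/24)) - 112)**2 = (-28/(-5/6) - 112)**2 = (-28*(-6/5) - 112)**2 = (168/5 - 112)**2 = (-392/5)**2 = 153664/25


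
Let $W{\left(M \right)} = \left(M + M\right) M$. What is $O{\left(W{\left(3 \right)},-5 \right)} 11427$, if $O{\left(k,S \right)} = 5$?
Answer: $57135$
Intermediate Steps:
$W{\left(M \right)} = 2 M^{2}$ ($W{\left(M \right)} = 2 M M = 2 M^{2}$)
$O{\left(W{\left(3 \right)},-5 \right)} 11427 = 5 \cdot 11427 = 57135$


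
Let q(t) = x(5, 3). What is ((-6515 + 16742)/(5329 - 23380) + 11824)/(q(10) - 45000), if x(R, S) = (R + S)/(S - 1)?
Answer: -71141599/270740932 ≈ -0.26277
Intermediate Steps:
x(R, S) = (R + S)/(-1 + S)
q(t) = 4 (q(t) = (5 + 3)/(-1 + 3) = 8/2 = (1/2)*8 = 4)
((-6515 + 16742)/(5329 - 23380) + 11824)/(q(10) - 45000) = ((-6515 + 16742)/(5329 - 23380) + 11824)/(4 - 45000) = (10227/(-18051) + 11824)/(-44996) = (10227*(-1/18051) + 11824)*(-1/44996) = (-3409/6017 + 11824)*(-1/44996) = (71141599/6017)*(-1/44996) = -71141599/270740932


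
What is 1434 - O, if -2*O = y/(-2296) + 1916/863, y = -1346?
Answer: 2844176799/1981448 ≈ 1435.4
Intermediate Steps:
O = -2780367/1981448 (O = -(-1346/(-2296) + 1916/863)/2 = -(-1346*(-1/2296) + 1916*(1/863))/2 = -(673/1148 + 1916/863)/2 = -1/2*2780367/990724 = -2780367/1981448 ≈ -1.4032)
1434 - O = 1434 - 1*(-2780367/1981448) = 1434 + 2780367/1981448 = 2844176799/1981448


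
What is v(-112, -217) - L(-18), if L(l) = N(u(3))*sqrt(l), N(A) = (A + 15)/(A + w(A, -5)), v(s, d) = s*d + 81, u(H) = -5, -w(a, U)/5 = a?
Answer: 24385 - 3*I*sqrt(2)/2 ≈ 24385.0 - 2.1213*I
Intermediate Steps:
w(a, U) = -5*a
v(s, d) = 81 + d*s (v(s, d) = d*s + 81 = 81 + d*s)
N(A) = -(15 + A)/(4*A) (N(A) = (A + 15)/(A - 5*A) = (15 + A)/((-4*A)) = (15 + A)*(-1/(4*A)) = -(15 + A)/(4*A))
L(l) = sqrt(l)/2 (L(l) = ((1/4)*(-15 - 1*(-5))/(-5))*sqrt(l) = ((1/4)*(-1/5)*(-15 + 5))*sqrt(l) = ((1/4)*(-1/5)*(-10))*sqrt(l) = sqrt(l)/2)
v(-112, -217) - L(-18) = (81 - 217*(-112)) - sqrt(-18)/2 = (81 + 24304) - 3*I*sqrt(2)/2 = 24385 - 3*I*sqrt(2)/2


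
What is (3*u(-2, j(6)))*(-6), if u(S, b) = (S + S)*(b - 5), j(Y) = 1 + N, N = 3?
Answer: -72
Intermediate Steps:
j(Y) = 4 (j(Y) = 1 + 3 = 4)
u(S, b) = 2*S*(-5 + b) (u(S, b) = (2*S)*(-5 + b) = 2*S*(-5 + b))
(3*u(-2, j(6)))*(-6) = (3*(2*(-2)*(-5 + 4)))*(-6) = (3*(2*(-2)*(-1)))*(-6) = (3*4)*(-6) = 12*(-6) = -72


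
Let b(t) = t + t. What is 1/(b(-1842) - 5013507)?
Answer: -1/5017191 ≈ -1.9931e-7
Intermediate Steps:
b(t) = 2*t
1/(b(-1842) - 5013507) = 1/(2*(-1842) - 5013507) = 1/(-3684 - 5013507) = 1/(-5017191) = -1/5017191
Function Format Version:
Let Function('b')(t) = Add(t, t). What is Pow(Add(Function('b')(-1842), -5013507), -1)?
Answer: Rational(-1, 5017191) ≈ -1.9931e-7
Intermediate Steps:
Function('b')(t) = Mul(2, t)
Pow(Add(Function('b')(-1842), -5013507), -1) = Pow(Add(Mul(2, -1842), -5013507), -1) = Pow(Add(-3684, -5013507), -1) = Pow(-5017191, -1) = Rational(-1, 5017191)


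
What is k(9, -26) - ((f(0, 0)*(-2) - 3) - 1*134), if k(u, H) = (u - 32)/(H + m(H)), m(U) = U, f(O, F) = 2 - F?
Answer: 7355/52 ≈ 141.44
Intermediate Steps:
k(u, H) = (-32 + u)/(2*H) (k(u, H) = (u - 32)/(H + H) = (-32 + u)/((2*H)) = (-32 + u)*(1/(2*H)) = (-32 + u)/(2*H))
k(9, -26) - ((f(0, 0)*(-2) - 3) - 1*134) = (½)*(-32 + 9)/(-26) - (((2 - 1*0)*(-2) - 3) - 1*134) = (½)*(-1/26)*(-23) - (((2 + 0)*(-2) - 3) - 134) = 23/52 - ((2*(-2) - 3) - 134) = 23/52 - ((-4 - 3) - 134) = 23/52 - (-7 - 134) = 23/52 - 1*(-141) = 23/52 + 141 = 7355/52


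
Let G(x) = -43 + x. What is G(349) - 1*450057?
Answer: -449751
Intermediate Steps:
G(349) - 1*450057 = (-43 + 349) - 1*450057 = 306 - 450057 = -449751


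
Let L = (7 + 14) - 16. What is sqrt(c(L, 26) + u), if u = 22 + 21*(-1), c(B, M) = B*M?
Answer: sqrt(131) ≈ 11.446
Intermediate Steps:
L = 5 (L = 21 - 16 = 5)
u = 1 (u = 22 - 21 = 1)
sqrt(c(L, 26) + u) = sqrt(5*26 + 1) = sqrt(130 + 1) = sqrt(131)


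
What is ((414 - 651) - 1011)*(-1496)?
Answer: 1867008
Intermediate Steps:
((414 - 651) - 1011)*(-1496) = (-237 - 1011)*(-1496) = -1248*(-1496) = 1867008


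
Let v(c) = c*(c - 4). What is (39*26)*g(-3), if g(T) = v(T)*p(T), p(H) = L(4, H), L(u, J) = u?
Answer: 85176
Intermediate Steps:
p(H) = 4
v(c) = c*(-4 + c)
g(T) = 4*T*(-4 + T) (g(T) = (T*(-4 + T))*4 = 4*T*(-4 + T))
(39*26)*g(-3) = (39*26)*(4*(-3)*(-4 - 3)) = 1014*(4*(-3)*(-7)) = 1014*84 = 85176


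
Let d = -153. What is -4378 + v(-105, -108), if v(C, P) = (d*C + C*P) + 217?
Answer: 23244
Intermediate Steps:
v(C, P) = 217 - 153*C + C*P (v(C, P) = (-153*C + C*P) + 217 = 217 - 153*C + C*P)
-4378 + v(-105, -108) = -4378 + (217 - 153*(-105) - 105*(-108)) = -4378 + (217 + 16065 + 11340) = -4378 + 27622 = 23244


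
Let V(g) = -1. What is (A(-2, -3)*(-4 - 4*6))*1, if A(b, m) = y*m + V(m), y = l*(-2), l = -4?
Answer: 700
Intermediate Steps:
y = 8 (y = -4*(-2) = 8)
A(b, m) = -1 + 8*m (A(b, m) = 8*m - 1 = -1 + 8*m)
(A(-2, -3)*(-4 - 4*6))*1 = ((-1 + 8*(-3))*(-4 - 4*6))*1 = ((-1 - 24)*(-4 - 24))*1 = -25*(-28)*1 = 700*1 = 700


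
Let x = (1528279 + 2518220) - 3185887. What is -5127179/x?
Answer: -5127179/860612 ≈ -5.9576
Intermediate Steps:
x = 860612 (x = 4046499 - 3185887 = 860612)
-5127179/x = -5127179/860612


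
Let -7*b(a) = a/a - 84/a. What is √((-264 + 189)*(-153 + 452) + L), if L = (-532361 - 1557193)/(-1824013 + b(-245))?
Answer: I*√69971053031343886935/55860404 ≈ 149.75*I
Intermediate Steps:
b(a) = -⅐ + 12/a (b(a) = -(a/a - 84/a)/7 = -(1 - 84/a)/7 = -⅐ + 12/a)
L = 255970365/223441616 (L = (-532361 - 1557193)/(-1824013 + (⅐)*(84 - 1*(-245))/(-245)) = -2089554/(-1824013 + (⅐)*(-1/245)*(84 + 245)) = -2089554/(-1824013 + (⅐)*(-1/245)*329) = -2089554/(-1824013 - 47/245) = -2089554/(-446883232/245) = -2089554*(-245/446883232) = 255970365/223441616 ≈ 1.1456)
√((-264 + 189)*(-153 + 452) + L) = √((-264 + 189)*(-153 + 452) + 255970365/223441616) = √(-75*299 + 255970365/223441616) = √(-22425 + 255970365/223441616) = √(-5010422268435/223441616) = I*√69971053031343886935/55860404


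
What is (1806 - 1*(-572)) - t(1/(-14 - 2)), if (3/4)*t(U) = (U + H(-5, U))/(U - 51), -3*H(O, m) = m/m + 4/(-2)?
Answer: 17485486/7353 ≈ 2378.0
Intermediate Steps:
H(O, m) = ⅓ (H(O, m) = -(m/m + 4/(-2))/3 = -(1 + 4*(-½))/3 = -(1 - 2)/3 = -⅓*(-1) = ⅓)
t(U) = 4*(⅓ + U)/(3*(-51 + U)) (t(U) = 4*((U + ⅓)/(U - 51))/3 = 4*((⅓ + U)/(-51 + U))/3 = 4*(⅓ + U)/(3*(-51 + U)))
(1806 - 1*(-572)) - t(1/(-14 - 2)) = (1806 - 1*(-572)) - 4*(1 + 3/(-14 - 2))/(9*(-51 + 1/(-14 - 2))) = (1806 + 572) - 4*(1 + 3/(-16))/(9*(-51 + 1/(-16))) = 2378 - 4*(1 + 3*(-1/16))/(9*(-51 - 1/16)) = 2378 - 4*(1 - 3/16)/(9*(-817/16)) = 2378 - 4*(-16)*13/(9*817*16) = 2378 - 1*(-52/7353) = 2378 + 52/7353 = 17485486/7353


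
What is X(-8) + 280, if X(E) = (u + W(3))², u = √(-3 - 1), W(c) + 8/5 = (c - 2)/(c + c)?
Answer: 250249/900 - 86*I/15 ≈ 278.05 - 5.7333*I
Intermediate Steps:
W(c) = -8/5 + (-2 + c)/(2*c) (W(c) = -8/5 + (c - 2)/(c + c) = -8/5 + (-2 + c)/((2*c)) = -8/5 + (-2 + c)*(1/(2*c)) = -8/5 + (-2 + c)/(2*c))
u = 2*I (u = √(-4) = 2*I ≈ 2.0*I)
X(E) = (-43/30 + 2*I)² (X(E) = (2*I + (-11/10 - 1/3))² = (2*I + (-11/10 - 1*⅓))² = (2*I + (-11/10 - ⅓))² = (2*I - 43/30)² = (-43/30 + 2*I)²)
X(-8) + 280 = (43 - 60*I)²/900 + 280 = 280 + (43 - 60*I)²/900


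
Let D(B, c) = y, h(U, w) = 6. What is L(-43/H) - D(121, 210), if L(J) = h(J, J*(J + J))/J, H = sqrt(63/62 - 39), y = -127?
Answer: 127 - 3*I*sqrt(146010)/1333 ≈ 127.0 - 0.85997*I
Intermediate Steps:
H = I*sqrt(146010)/62 (H = sqrt(63*(1/62) - 39) = sqrt(63/62 - 39) = sqrt(-2355/62) = I*sqrt(146010)/62 ≈ 6.1631*I)
D(B, c) = -127
L(J) = 6/J
L(-43/H) - D(121, 210) = 6/((-43*(-I*sqrt(146010)/2355))) - 1*(-127) = 6/((-(-43)*I*sqrt(146010)/2355)) + 127 = 6/((43*I*sqrt(146010)/2355)) + 127 = 6*(-I*sqrt(146010)/2666) + 127 = -3*I*sqrt(146010)/1333 + 127 = 127 - 3*I*sqrt(146010)/1333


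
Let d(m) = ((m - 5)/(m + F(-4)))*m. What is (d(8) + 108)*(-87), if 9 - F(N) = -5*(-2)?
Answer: -67860/7 ≈ -9694.3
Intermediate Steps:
F(N) = -1 (F(N) = 9 - (-5)*(-2) = 9 - 1*10 = 9 - 10 = -1)
d(m) = m*(-5 + m)/(-1 + m) (d(m) = ((m - 5)/(m - 1))*m = ((-5 + m)/(-1 + m))*m = m*(-5 + m)/(-1 + m))
(d(8) + 108)*(-87) = (8*(-5 + 8)/(-1 + 8) + 108)*(-87) = (8*3/7 + 108)*(-87) = (8*(1/7)*3 + 108)*(-87) = (24/7 + 108)*(-87) = (780/7)*(-87) = -67860/7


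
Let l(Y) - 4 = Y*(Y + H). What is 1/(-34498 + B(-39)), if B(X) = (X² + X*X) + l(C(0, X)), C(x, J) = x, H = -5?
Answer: -1/31452 ≈ -3.1794e-5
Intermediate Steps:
l(Y) = 4 + Y*(-5 + Y) (l(Y) = 4 + Y*(Y - 5) = 4 + Y*(-5 + Y))
B(X) = 4 + 2*X² (B(X) = (X² + X*X) + (4 + 0² - 5*0) = (X² + X²) + (4 + 0 + 0) = 2*X² + 4 = 4 + 2*X²)
1/(-34498 + B(-39)) = 1/(-34498 + (4 + 2*(-39)²)) = 1/(-34498 + (4 + 2*1521)) = 1/(-34498 + (4 + 3042)) = 1/(-34498 + 3046) = 1/(-31452) = -1/31452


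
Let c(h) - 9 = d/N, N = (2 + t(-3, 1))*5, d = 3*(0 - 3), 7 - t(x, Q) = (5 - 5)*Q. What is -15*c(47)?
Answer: -132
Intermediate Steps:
t(x, Q) = 7 (t(x, Q) = 7 - (5 - 5)*Q = 7 - 0*Q = 7 - 1*0 = 7 + 0 = 7)
d = -9 (d = 3*(-3) = -9)
N = 45 (N = (2 + 7)*5 = 9*5 = 45)
c(h) = 44/5 (c(h) = 9 - 9/45 = 9 - 9*1/45 = 9 - 1/5 = 44/5)
-15*c(47) = -15*44/5 = -132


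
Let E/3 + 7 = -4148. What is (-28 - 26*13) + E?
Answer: -12831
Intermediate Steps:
E = -12465 (E = -21 + 3*(-4148) = -21 - 12444 = -12465)
(-28 - 26*13) + E = (-28 - 26*13) - 12465 = (-28 - 338) - 12465 = -366 - 12465 = -12831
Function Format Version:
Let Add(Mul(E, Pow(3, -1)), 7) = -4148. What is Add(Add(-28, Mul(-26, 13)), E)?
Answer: -12831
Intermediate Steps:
E = -12465 (E = Add(-21, Mul(3, -4148)) = Add(-21, -12444) = -12465)
Add(Add(-28, Mul(-26, 13)), E) = Add(Add(-28, Mul(-26, 13)), -12465) = Add(Add(-28, -338), -12465) = Add(-366, -12465) = -12831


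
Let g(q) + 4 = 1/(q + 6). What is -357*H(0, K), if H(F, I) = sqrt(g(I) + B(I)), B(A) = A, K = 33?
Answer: -238*sqrt(11037)/13 ≈ -1923.4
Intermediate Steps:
g(q) = -4 + 1/(6 + q) (g(q) = -4 + 1/(q + 6) = -4 + 1/(6 + q))
H(F, I) = sqrt(I + (-23 - 4*I)/(6 + I)) (H(F, I) = sqrt((-23 - 4*I)/(6 + I) + I) = sqrt(I + (-23 - 4*I)/(6 + I)))
-357*H(0, K) = -357*sqrt(-23 + 33**2 + 2*33)/sqrt(6 + 33) = -357*sqrt(39)*sqrt(-23 + 1089 + 66)/39 = -357*2*sqrt(11037)/39 = -238*sqrt(11037)/13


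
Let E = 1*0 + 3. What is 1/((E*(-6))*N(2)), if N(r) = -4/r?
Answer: 1/36 ≈ 0.027778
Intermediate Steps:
E = 3 (E = 0 + 3 = 3)
1/((E*(-6))*N(2)) = 1/((3*(-6))*(-4/2)) = 1/(-(-72)/2) = 1/(-18*(-2)) = 1/36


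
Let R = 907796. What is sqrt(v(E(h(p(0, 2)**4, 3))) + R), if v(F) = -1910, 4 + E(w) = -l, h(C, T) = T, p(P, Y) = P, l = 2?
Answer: 3*sqrt(100654) ≈ 951.78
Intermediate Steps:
E(w) = -6 (E(w) = -4 - 1*2 = -4 - 2 = -6)
sqrt(v(E(h(p(0, 2)**4, 3))) + R) = sqrt(-1910 + 907796) = sqrt(905886) = 3*sqrt(100654)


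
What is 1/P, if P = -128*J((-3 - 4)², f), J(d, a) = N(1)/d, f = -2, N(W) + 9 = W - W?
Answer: 49/1152 ≈ 0.042535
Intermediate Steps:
N(W) = -9 (N(W) = -9 + (W - W) = -9 + 0 = -9)
J(d, a) = -9/d
P = 1152/49 (P = -(-1152)/((-3 - 4)²) = -(-1152)/((-7)²) = -(-1152)/49 = -128*(-9/49) = 1152/49 ≈ 23.510)
1/P = 1/(1152/49) = 49/1152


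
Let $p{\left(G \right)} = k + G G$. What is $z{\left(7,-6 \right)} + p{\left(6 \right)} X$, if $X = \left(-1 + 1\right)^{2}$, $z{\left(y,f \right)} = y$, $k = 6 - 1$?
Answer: $7$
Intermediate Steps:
$k = 5$
$p{\left(G \right)} = 5 + G^{2}$ ($p{\left(G \right)} = 5 + G G = 5 + G^{2}$)
$X = 0$ ($X = 0^{2} = 0$)
$z{\left(7,-6 \right)} + p{\left(6 \right)} X = 7 + \left(5 + 6^{2}\right) 0 = 7 + \left(5 + 36\right) 0 = 7 + 41 \cdot 0 = 7 + 0 = 7$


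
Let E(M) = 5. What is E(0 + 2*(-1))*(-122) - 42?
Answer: -652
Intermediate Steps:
E(0 + 2*(-1))*(-122) - 42 = 5*(-122) - 42 = -610 - 42 = -652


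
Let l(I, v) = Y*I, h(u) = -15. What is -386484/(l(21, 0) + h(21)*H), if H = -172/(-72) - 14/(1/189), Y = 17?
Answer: -2318904/240067 ≈ -9.6594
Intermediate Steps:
l(I, v) = 17*I
H = -47585/18 (H = -172*(-1/72) - 14/1/189 = 43/18 - 14*189 = 43/18 - 2646 = -47585/18 ≈ -2643.6)
-386484/(l(21, 0) + h(21)*H) = -386484/(17*21 - 15*(-47585/18)) = -386484/(357 + 237925/6) = -386484/240067/6 = -386484*6/240067 = -2318904/240067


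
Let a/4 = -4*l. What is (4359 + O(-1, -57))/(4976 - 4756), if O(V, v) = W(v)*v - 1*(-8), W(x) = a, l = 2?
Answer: 6191/220 ≈ 28.141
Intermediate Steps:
a = -32 (a = 4*(-4*2) = 4*(-8) = -32)
W(x) = -32
O(V, v) = 8 - 32*v (O(V, v) = -32*v - 1*(-8) = -32*v + 8 = 8 - 32*v)
(4359 + O(-1, -57))/(4976 - 4756) = (4359 + (8 - 32*(-57)))/(4976 - 4756) = (4359 + (8 + 1824))/220 = (4359 + 1832)*(1/220) = 6191*(1/220) = 6191/220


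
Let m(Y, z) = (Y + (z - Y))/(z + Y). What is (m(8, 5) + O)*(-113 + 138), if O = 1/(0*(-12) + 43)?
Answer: 5700/559 ≈ 10.197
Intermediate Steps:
m(Y, z) = z/(Y + z)
O = 1/43 (O = 1/(0 + 43) = 1/43 ≈ 0.023256)
(m(8, 5) + O)*(-113 + 138) = (5/(8 + 5) + 1/43)*(-113 + 138) = (5/13 + 1/43)*25 = (228/559)*25 = 5700/559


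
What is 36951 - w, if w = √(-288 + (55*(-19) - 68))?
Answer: 36951 - I*√1401 ≈ 36951.0 - 37.43*I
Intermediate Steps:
w = I*√1401 (w = √(-288 + (-1045 - 68)) = √(-288 - 1113) = √(-1401) = I*√1401 ≈ 37.43*I)
36951 - w = 36951 - I*√1401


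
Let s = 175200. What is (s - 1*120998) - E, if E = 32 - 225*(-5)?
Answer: 53045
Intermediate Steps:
E = 1157 (E = 32 + 1125 = 1157)
(s - 1*120998) - E = (175200 - 1*120998) - 1*1157 = (175200 - 120998) - 1157 = 54202 - 1157 = 53045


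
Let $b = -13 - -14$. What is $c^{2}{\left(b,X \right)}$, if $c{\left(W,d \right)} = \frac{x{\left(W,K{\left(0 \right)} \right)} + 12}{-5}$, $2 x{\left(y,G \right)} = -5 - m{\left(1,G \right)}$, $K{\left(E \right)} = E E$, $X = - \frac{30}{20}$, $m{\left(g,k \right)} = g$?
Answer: $\frac{81}{25} \approx 3.24$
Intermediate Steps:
$X = - \frac{3}{2}$ ($X = \left(-30\right) \frac{1}{20} = - \frac{3}{2} \approx -1.5$)
$K{\left(E \right)} = E^{2}$
$b = 1$ ($b = -13 + 14 = 1$)
$x{\left(y,G \right)} = -3$ ($x{\left(y,G \right)} = \frac{-5 - 1}{2} = \frac{1}{2} \left(-6\right) = -3$)
$c{\left(W,d \right)} = - \frac{9}{5}$ ($c{\left(W,d \right)} = \frac{-3 + 12}{-5} = 9 \left(- \frac{1}{5}\right) = - \frac{9}{5}$)
$c^{2}{\left(b,X \right)} = \left(- \frac{9}{5}\right)^{2} = \frac{81}{25}$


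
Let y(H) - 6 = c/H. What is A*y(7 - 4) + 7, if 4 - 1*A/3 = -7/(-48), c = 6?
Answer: 199/2 ≈ 99.500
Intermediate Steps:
A = 185/16 (A = 12 - (-21)/(-48) = 12 - (-21)*(-1)/48 = 12 - 3*7/48 = 12 - 7/16 = 185/16 ≈ 11.563)
y(H) = 6 + 6/H
A*y(7 - 4) + 7 = 185*(6 + 6/(7 - 4))/16 + 7 = 185*(6 + 6/3)/16 + 7 = 185*(6 + 6*(⅓))/16 + 7 = 185*(6 + 2)/16 + 7 = (185/16)*8 + 7 = 185/2 + 7 = 199/2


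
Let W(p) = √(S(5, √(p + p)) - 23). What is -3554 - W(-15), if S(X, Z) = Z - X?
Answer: -3554 - √(-28 + I*√30) ≈ -3554.5 - 5.3165*I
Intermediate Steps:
W(p) = √(-28 + √2*√p) (W(p) = √((√(p + p) - 1*5) - 23) = √((√(2*p) - 5) - 23) = √((√2*√p - 5) - 23) = √((-5 + √2*√p) - 23) = √(-28 + √2*√p))
-3554 - W(-15) = -3554 - √(-28 + √2*√(-15)) = -3554 - √(-28 + √2*(I*√15)) = -3554 - √(-28 + I*√30)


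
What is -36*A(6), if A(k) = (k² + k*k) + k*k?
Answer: -3888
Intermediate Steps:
A(k) = 3*k² (A(k) = (k² + k²) + k² = 2*k² + k² = 3*k²)
-36*A(6) = -108*6² = -108*36 = -36*108 = -3888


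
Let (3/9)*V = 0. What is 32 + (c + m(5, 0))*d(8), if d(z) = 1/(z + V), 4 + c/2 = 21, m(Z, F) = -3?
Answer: 287/8 ≈ 35.875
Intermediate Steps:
V = 0 (V = 3*0 = 0)
c = 34 (c = -8 + 2*21 = -8 + 42 = 34)
d(z) = 1/z (d(z) = 1/(z + 0) = 1/z)
32 + (c + m(5, 0))*d(8) = 32 + (34 - 3)/8 = 32 + 31*(⅛) = 32 + 31/8 = 287/8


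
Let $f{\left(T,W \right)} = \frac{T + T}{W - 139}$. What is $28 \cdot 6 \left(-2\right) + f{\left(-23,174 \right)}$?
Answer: $- \frac{11806}{35} \approx -337.31$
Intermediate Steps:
$f{\left(T,W \right)} = \frac{2 T}{-139 + W}$
$28 \cdot 6 \left(-2\right) + f{\left(-23,174 \right)} = 28 \cdot 6 \left(-2\right) + 2 \left(-23\right) \frac{1}{-139 + 174} = 168 \left(-2\right) + 2 \left(-23\right) \frac{1}{35} = -336 + 2 \left(-23\right) \frac{1}{35} = -336 - \frac{46}{35} = - \frac{11806}{35}$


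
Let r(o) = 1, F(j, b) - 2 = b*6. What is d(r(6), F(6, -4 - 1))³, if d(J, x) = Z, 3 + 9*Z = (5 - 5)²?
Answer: -1/27 ≈ -0.037037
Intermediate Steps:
F(j, b) = 2 + 6*b (F(j, b) = 2 + b*6 = 2 + 6*b)
Z = -⅓ (Z = -⅓ + (5 - 5)²/9 = -⅓ + (⅑)*0² = -⅓ + (⅑)*0 = -⅓ + 0 = -⅓ ≈ -0.33333)
d(J, x) = -⅓
d(r(6), F(6, -4 - 1))³ = (-⅓)³ = -1/27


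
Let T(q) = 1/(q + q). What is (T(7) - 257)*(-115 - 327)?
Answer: 794937/7 ≈ 1.1356e+5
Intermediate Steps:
T(q) = 1/(2*q)
(T(7) - 257)*(-115 - 327) = ((½)/7 - 257)*(-115 - 327) = ((½)*(⅐) - 257)*(-442) = (1/14 - 257)*(-442) = -3597/14*(-442) = 794937/7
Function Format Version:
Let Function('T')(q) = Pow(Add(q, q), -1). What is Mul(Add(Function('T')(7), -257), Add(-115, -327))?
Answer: Rational(794937, 7) ≈ 1.1356e+5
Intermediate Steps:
Function('T')(q) = Mul(Rational(1, 2), Pow(q, -1)) (Function('T')(q) = Pow(Mul(2, q), -1) = Mul(Rational(1, 2), Pow(q, -1)))
Mul(Add(Function('T')(7), -257), Add(-115, -327)) = Mul(Add(Mul(Rational(1, 2), Pow(7, -1)), -257), Add(-115, -327)) = Mul(Add(Mul(Rational(1, 2), Rational(1, 7)), -257), -442) = Mul(Add(Rational(1, 14), -257), -442) = Mul(Rational(-3597, 14), -442) = Rational(794937, 7)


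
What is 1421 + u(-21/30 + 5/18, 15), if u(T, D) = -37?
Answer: 1384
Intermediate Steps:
1421 + u(-21/30 + 5/18, 15) = 1421 - 37 = 1384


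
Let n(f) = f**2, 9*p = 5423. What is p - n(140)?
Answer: -170977/9 ≈ -18997.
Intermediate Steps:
p = 5423/9 (p = (1/9)*5423 = 5423/9 ≈ 602.56)
p - n(140) = 5423/9 - 1*140**2 = 5423/9 - 1*19600 = 5423/9 - 19600 = -170977/9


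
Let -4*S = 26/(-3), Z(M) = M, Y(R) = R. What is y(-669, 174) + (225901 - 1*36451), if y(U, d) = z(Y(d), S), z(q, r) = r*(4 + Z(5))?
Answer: 378939/2 ≈ 1.8947e+5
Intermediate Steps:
S = 13/6 (S = -13/(2*(-3)) = -13*(-1)/(2*3) = -¼*(-26/3) = 13/6 ≈ 2.1667)
z(q, r) = 9*r (z(q, r) = r*(4 + 5) = r*9 = 9*r)
y(U, d) = 39/2 (y(U, d) = 9*(13/6) = 39/2)
y(-669, 174) + (225901 - 1*36451) = 39/2 + (225901 - 1*36451) = 39/2 + (225901 - 36451) = 39/2 + 189450 = 378939/2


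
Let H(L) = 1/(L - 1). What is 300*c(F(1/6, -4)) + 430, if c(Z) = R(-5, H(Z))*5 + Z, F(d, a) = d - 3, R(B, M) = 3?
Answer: 4080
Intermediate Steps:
H(L) = 1/(-1 + L)
F(d, a) = -3 + d
c(Z) = 15 + Z (c(Z) = 3*5 + Z = 15 + Z)
300*c(F(1/6, -4)) + 430 = 300*(15 + (-3 + 1/6)) + 430 = 300*(15 + (-3 + ⅙)) + 430 = 300*(15 - 17/6) + 430 = 300*(73/6) + 430 = 3650 + 430 = 4080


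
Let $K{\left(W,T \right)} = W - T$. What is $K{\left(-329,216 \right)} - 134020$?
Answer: $-134565$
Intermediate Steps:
$K{\left(-329,216 \right)} - 134020 = \left(-329 - 216\right) - 134020 = -545 - 134020 = -134565$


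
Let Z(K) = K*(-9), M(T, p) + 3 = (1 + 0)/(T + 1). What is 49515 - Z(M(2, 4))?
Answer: 49491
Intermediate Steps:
M(T, p) = -3 + 1/(1 + T) (M(T, p) = -3 + (1 + 0)/(T + 1) = -3 + 1/(1 + T))
Z(K) = -9*K
49515 - Z(M(2, 4)) = 49515 - (-9)*(-2 - 3*2)/(1 + 2) = 49515 - (-9)*(-2 - 6)/3 = 49515 - (-9)*(⅓)*(-8) = 49515 - (-9)*(-8)/3 = 49515 - 1*24 = 49515 - 24 = 49491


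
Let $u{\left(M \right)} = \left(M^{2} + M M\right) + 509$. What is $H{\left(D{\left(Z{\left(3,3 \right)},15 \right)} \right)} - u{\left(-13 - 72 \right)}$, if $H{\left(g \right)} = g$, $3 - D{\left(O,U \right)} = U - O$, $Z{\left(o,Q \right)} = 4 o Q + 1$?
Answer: $-14934$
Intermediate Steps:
$Z{\left(o,Q \right)} = 1 + 4 Q o$ ($Z{\left(o,Q \right)} = 4 Q o + 1 = 1 + 4 Q o$)
$D{\left(O,U \right)} = 3 + O - U$ ($D{\left(O,U \right)} = 3 - \left(U - O\right) = 3 + \left(O - U\right) = 3 + O - U$)
$u{\left(M \right)} = 509 + 2 M^{2}$ ($u{\left(M \right)} = \left(M^{2} + M^{2}\right) + 509 = 2 M^{2} + 509 = 509 + 2 M^{2}$)
$H{\left(D{\left(Z{\left(3,3 \right)},15 \right)} \right)} - u{\left(-13 - 72 \right)} = \left(3 + \left(1 + 4 \cdot 3 \cdot 3\right) - 15\right) - \left(509 + 2 \left(-13 - 72\right)^{2}\right) = \left(3 + \left(1 + 36\right) - 15\right) - \left(509 + 2 \left(-13 - 72\right)^{2}\right) = \left(3 + 37 - 15\right) - \left(509 + 2 \left(-85\right)^{2}\right) = 25 - \left(509 + 2 \cdot 7225\right) = 25 - \left(509 + 14450\right) = 25 - 14959 = -14934$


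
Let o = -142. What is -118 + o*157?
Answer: -22412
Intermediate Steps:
-118 + o*157 = -118 - 142*157 = -118 - 22294 = -22412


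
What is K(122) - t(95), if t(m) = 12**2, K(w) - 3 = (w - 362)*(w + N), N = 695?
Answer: -196221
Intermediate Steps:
K(w) = 3 + (-362 + w)*(695 + w) (K(w) = 3 + (w - 362)*(w + 695) = 3 + (-362 + w)*(695 + w))
t(m) = 144
K(122) - t(95) = (-251587 + 122**2 + 333*122) - 1*144 = (-251587 + 14884 + 40626) - 144 = -196077 - 144 = -196221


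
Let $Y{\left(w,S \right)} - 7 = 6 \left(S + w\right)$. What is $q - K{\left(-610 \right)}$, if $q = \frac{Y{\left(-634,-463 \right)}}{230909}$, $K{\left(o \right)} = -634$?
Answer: $\frac{146389731}{230909} \approx 633.97$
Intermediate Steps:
$Y{\left(w,S \right)} = 7 + 6 S + 6 w$ ($Y{\left(w,S \right)} = 7 + 6 \left(S + w\right) = 7 + \left(6 S + 6 w\right) = 7 + 6 S + 6 w$)
$q = - \frac{6575}{230909}$ ($q = \frac{7 + 6 \left(-463\right) + 6 \left(-634\right)}{230909} = \left(7 - 2778 - 3804\right) \frac{1}{230909} = \left(-6575\right) \frac{1}{230909} = - \frac{6575}{230909} \approx -0.028474$)
$q - K{\left(-610 \right)} = - \frac{6575}{230909} - -634 = - \frac{6575}{230909} + 634 = \frac{146389731}{230909}$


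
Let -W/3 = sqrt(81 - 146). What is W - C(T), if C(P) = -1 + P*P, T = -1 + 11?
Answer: -99 - 3*I*sqrt(65) ≈ -99.0 - 24.187*I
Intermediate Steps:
T = 10
W = -3*I*sqrt(65) (W = -3*sqrt(81 - 146) = -3*I*sqrt(65) ≈ -24.187*I)
C(P) = -1 + P**2
W - C(T) = -3*I*sqrt(65) - (-1 + 10**2) = -3*I*sqrt(65) - (-1 + 100) = -3*I*sqrt(65) - 1*99 = -3*I*sqrt(65) - 99 = -99 - 3*I*sqrt(65)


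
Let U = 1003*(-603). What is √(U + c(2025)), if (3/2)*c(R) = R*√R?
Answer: 3*I*√60451 ≈ 737.6*I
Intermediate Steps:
c(R) = 2*R^(3/2)/3 (c(R) = 2*(R*√R)/3 = 2*R^(3/2)/3)
U = -604809
√(U + c(2025)) = √(-604809 + 2*2025^(3/2)/3) = √(-604809 + (⅔)*91125) = √(-604809 + 60750) = √(-544059) = 3*I*√60451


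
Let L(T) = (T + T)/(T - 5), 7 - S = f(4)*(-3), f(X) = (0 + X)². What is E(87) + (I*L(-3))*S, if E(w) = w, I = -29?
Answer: -4437/4 ≈ -1109.3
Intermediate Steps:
f(X) = X²
S = 55 (S = 7 - 4²*(-3) = 7 - 16*(-3) = 7 - 1*(-48) = 7 + 48 = 55)
L(T) = 2*T/(-5 + T) (L(T) = (2*T)/(-5 + T) = 2*T/(-5 + T))
E(87) + (I*L(-3))*S = 87 - 58*(-3)/(-5 - 3)*55 = 87 - 58*(-3)/(-8)*55 = 87 - 58*(-3)*(-1)/8*55 = 87 - 29*¾*55 = 87 - 87/4*55 = 87 - 4785/4 = -4437/4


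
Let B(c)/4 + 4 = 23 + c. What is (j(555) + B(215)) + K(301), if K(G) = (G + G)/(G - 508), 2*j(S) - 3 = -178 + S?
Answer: 232480/207 ≈ 1123.1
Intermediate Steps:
j(S) = -175/2 + S/2 (j(S) = 3/2 + (-178 + S)/2 = 3/2 + (-89 + S/2) = -175/2 + S/2)
B(c) = 76 + 4*c (B(c) = -16 + 4*(23 + c) = -16 + (92 + 4*c) = 76 + 4*c)
K(G) = 2*G/(-508 + G) (K(G) = (2*G)/(-508 + G) = 2*G/(-508 + G))
(j(555) + B(215)) + K(301) = ((-175/2 + (½)*555) + (76 + 4*215)) + 2*301/(-508 + 301) = ((-175/2 + 555/2) + (76 + 860)) + 2*301/(-207) = (190 + 936) + 2*301*(-1/207) = 1126 - 602/207 = 232480/207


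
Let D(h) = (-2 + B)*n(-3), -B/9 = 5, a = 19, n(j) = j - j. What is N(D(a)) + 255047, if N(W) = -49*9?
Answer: 254606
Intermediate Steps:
n(j) = 0
B = -45 (B = -9*5 = -45)
D(h) = 0 (D(h) = (-2 - 45)*0 = -47*0 = 0)
N(W) = -441
N(D(a)) + 255047 = -441 + 255047 = 254606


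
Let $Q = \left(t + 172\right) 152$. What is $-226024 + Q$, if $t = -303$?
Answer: $-245936$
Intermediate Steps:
$Q = -19912$ ($Q = \left(-303 + 172\right) 152 = \left(-131\right) 152 = -19912$)
$-226024 + Q = -226024 - 19912 = -245936$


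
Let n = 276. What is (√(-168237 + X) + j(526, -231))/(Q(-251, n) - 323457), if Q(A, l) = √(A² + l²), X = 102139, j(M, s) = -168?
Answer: 6792597/13078036459 + 21*√139177/13078036459 - 323457*I*√66098/104624291672 - I*√9199321346/104624291672 ≈ 0.00051999 - 0.00079575*I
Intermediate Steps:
(√(-168237 + X) + j(526, -231))/(Q(-251, n) - 323457) = (√(-168237 + 102139) - 168)/(√((-251)² + 276²) - 323457) = (√(-66098) - 168)/(√(63001 + 76176) - 323457) = (I*√66098 - 168)/(√139177 - 323457) = (-168 + I*√66098)/(-323457 + √139177)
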